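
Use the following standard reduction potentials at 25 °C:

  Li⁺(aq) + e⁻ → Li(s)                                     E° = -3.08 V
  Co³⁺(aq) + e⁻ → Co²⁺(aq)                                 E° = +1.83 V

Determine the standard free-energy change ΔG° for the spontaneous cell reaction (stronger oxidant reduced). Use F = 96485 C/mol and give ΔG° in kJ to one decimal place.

-473.7 kJ

Co³⁺/Co²⁺ (E° = +1.83 V) is the cathode; Li⁺/Li (E° = -3.08 V) is the anode, so E°cell = +4.91 V.
Balancing electrons gives n = 1 (lcm of 1 and 1).
ΔG° = −nFE° = −(1)(96485)(+4.91) = -473,741 J = -473.7 kJ.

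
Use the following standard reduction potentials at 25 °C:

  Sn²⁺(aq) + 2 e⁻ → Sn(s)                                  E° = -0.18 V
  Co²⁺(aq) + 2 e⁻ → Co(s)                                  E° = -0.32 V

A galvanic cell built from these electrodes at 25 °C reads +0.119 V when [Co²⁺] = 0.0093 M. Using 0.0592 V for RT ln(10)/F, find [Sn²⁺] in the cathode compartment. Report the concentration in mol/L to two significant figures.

0.0018 M

Sn²⁺/Sn is the cathode, Co²⁺/Co the anode: E°cell = +0.14 V, n = 2.
Overall reaction: Sn²⁺(aq) + Co(s) → Sn(s) + Co²⁺(aq); Q = [Co²⁺]^1/[Sn²⁺]^1.
From E = E° − (0.0592/n) log Q: log Q = (E° − E)·n/0.0592 = (+0.14 − (+0.119))·2/0.0592 = 0.7095.
So 1·log[Sn²⁺] = 1·log(0.0093) − log Q = -2.0315 − (0.7095) = -2.7410; [Sn²⁺] = 10^(-2.7410) ≈ 0.0018 M.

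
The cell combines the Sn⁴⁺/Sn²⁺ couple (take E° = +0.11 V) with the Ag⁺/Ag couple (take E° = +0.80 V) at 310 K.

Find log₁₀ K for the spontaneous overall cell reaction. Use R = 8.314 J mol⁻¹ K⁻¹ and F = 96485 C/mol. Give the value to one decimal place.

22.4

Cathode: Ag⁺/Ag; anode: Sn⁴⁺/Sn²⁺. E°cell = (+0.80) − (+0.11) = +0.69 V, with n = 2.
ΔG° = −nFE° = −RT ln K, so ln K = nFE°/(RT) = (2)(96485)(+0.69) / ((8.314)(310)) = 51.662.
log₁₀ K = 51.662 / ln 10 = 22.4.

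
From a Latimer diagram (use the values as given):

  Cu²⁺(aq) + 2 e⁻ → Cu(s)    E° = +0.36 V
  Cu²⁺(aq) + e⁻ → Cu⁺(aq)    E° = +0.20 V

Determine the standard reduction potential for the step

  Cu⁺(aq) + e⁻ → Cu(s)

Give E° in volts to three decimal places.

Sequential free energies add, so n₃E°₃ = n₁E°₁ + n₂E°₂.
With n₃ = 2, and the known step contributing 1×(+0.20) V, the unknown satisfies 1·E° = 2×(+0.36) − 1×(+0.20) = +0.520.
E° = +0.520 / 1 = +0.520 V.

+0.520 V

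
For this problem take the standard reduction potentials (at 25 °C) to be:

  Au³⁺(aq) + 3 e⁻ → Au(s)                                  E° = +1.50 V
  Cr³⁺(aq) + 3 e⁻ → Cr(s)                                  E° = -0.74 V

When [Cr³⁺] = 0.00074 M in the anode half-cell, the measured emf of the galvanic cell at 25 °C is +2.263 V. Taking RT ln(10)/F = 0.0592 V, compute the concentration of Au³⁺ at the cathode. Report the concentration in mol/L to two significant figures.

Au³⁺/Au is the cathode, Cr³⁺/Cr the anode: E°cell = +2.24 V, n = 3.
Overall reaction: Au³⁺(aq) + Cr(s) → Au(s) + Cr³⁺(aq); Q = [Cr³⁺]^1/[Au³⁺]^1.
From E = E° − (0.0592/n) log Q: log Q = (E° − E)·n/0.0592 = (+2.24 − (+2.263))·3/0.0592 = -1.1655.
So 1·log[Au³⁺] = 1·log(0.00074) − log Q = -3.1308 − (-1.1655) = -1.9653; [Au³⁺] = 10^(-1.9653) ≈ 0.011 M.

0.011 M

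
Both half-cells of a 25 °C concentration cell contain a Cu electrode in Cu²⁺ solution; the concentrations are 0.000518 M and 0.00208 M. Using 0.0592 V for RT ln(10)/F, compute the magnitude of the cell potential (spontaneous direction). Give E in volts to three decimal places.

+0.018 V

For a concentration cell E°cell = 0. The 0.00208 M side is the cathode (reduction is favoured where [Cu²⁺] is higher).
With n = 2, E = −(0.0592/2) log([Cu²⁺]ₐₙ/[Cu²⁺]꜀ₐₜ) = −(0.0592/2) log(0.000518/0.00208) = −(0.0592/2)(-0.604) = +0.018 V.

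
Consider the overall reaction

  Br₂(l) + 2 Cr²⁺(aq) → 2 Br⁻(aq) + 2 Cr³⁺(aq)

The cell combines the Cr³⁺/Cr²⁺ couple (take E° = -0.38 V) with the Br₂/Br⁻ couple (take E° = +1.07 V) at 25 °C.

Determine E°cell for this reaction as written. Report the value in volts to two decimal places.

+1.45 V

The Br₂/Br⁻ couple has the higher reduction potential, so it is the cathode; Cr³⁺/Cr²⁺ is oxidised at the anode.
E°cell = E°(cathode) − E°(anode) = (+1.07) − (-0.38) = +1.45 V.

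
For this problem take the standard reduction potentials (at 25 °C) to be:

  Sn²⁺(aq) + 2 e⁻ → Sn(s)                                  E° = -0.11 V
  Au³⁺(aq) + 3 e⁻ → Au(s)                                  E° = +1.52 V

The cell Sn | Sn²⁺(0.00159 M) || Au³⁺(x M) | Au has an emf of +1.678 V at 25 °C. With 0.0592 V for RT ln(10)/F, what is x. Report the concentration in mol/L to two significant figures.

Au³⁺/Au is the cathode, Sn²⁺/Sn the anode: E°cell = +1.63 V, n = 6.
Overall reaction: 2 Au³⁺(aq) + 3 Sn(s) → 2 Au(s) + 3 Sn²⁺(aq); Q = [Sn²⁺]^3/[Au³⁺]^2.
From E = E° − (0.0592/n) log Q: log Q = (E° − E)·n/0.0592 = (+1.63 − (+1.678))·6/0.0592 = -4.8649.
So 2·log[Au³⁺] = 3·log(0.00159) − log Q = -8.3958 − (-4.8649) = -3.5309; log[Au³⁺] = -3.5309 / 2 = -1.7654; [Au³⁺] = 10^(-1.7654) ≈ 0.017 M.

0.017 M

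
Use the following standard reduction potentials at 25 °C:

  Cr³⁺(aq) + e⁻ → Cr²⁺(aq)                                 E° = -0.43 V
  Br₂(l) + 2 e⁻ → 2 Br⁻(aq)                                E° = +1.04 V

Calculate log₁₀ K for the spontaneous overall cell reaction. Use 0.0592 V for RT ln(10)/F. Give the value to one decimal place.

49.7

Cathode: Br₂/Br⁻; anode: Cr³⁺/Cr²⁺. E°cell = +1.47 V, n = 2.
log K = nE°cell / 0.0592 = (2)(+1.47) / 0.0592 = 49.7.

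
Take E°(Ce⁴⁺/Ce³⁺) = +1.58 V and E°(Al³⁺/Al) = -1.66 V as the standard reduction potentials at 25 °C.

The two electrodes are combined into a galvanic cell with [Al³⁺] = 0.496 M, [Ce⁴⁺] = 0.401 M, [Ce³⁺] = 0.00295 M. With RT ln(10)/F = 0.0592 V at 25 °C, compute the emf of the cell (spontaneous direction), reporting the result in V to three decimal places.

+3.372 V

Ce⁴⁺/Ce³⁺ is the cathode (higher E°), Al³⁺/Al the anode: E°cell = +1.58 − (-1.66) = +3.24 V, n = 3.
Overall: 3 Ce⁴⁺(aq) + Al(s) → 3 Ce³⁺(aq) + Al³⁺(aq)
Q = [Ce³⁺]^3·[Al³⁺] / ([Ce⁴⁺]^3); log Q = -6.704.
E = E° − (0.0592/n) log Q = +3.24 − (0.0592/3)(-6.704) = +3.372 V.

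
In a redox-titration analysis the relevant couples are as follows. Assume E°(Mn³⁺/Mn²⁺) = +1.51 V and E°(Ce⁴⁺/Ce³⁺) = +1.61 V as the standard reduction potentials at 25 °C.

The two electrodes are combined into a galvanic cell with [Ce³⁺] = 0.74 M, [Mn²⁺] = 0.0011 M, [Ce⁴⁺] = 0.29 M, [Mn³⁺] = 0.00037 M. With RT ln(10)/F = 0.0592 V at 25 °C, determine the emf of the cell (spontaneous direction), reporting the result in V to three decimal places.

+0.104 V

Ce⁴⁺/Ce³⁺ is the cathode (higher E°), Mn³⁺/Mn²⁺ the anode: E°cell = +1.61 − (+1.51) = +0.10 V, n = 1.
Overall: Ce⁴⁺(aq) + Mn²⁺(aq) → Ce³⁺(aq) + Mn³⁺(aq)
Q = [Ce³⁺]·[Mn³⁺] / ([Ce⁴⁺]·[Mn²⁺]); log Q = -0.066.
E = E° − (0.0592/n) log Q = +0.10 − (0.0592/1)(-0.066) = +0.104 V.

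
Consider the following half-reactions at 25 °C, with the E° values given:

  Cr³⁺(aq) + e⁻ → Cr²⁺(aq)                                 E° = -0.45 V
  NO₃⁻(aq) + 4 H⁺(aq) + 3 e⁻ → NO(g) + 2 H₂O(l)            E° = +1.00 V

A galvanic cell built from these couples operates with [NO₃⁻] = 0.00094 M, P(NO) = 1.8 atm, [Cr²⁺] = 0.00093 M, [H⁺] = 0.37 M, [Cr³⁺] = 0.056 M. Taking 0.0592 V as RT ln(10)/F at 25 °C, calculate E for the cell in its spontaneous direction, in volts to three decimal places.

+1.246 V

NO₃⁻/NO is the cathode (higher E°), Cr³⁺/Cr²⁺ the anode: E°cell = +1.00 − (-0.45) = +1.45 V, n = 3.
Overall: NO₃⁻(aq) + 4 H⁺(aq) + 3 Cr²⁺(aq) → NO(g) + 2 H₂O(l) + 3 Cr³⁺(aq)
Q = P(NO)·[Cr³⁺]^3 / ([NO₃⁻]·[H⁺]^4·[Cr²⁺]^3); log Q = 10.348.
E = E° − (0.0592/n) log Q = +1.45 − (0.0592/3)(10.348) = +1.246 V.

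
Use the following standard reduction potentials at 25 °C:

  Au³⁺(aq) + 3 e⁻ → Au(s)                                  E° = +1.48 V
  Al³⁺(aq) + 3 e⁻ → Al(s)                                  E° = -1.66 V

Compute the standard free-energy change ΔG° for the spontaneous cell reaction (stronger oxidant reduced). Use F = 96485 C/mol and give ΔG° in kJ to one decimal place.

Au³⁺/Au (E° = +1.48 V) is the cathode; Al³⁺/Al (E° = -1.66 V) is the anode, so E°cell = +3.14 V.
Balancing electrons gives n = 3 (lcm of 3 and 3).
ΔG° = −nFE° = −(3)(96485)(+3.14) = -908,889 J = -908.9 kJ.

-908.9 kJ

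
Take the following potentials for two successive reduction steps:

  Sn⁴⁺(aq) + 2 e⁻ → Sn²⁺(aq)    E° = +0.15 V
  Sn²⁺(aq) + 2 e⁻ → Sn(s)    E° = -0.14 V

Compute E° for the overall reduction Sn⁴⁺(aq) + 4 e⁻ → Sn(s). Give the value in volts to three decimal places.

Adding the free-energy changes (−nFE°) of the two steps gives −n₃FE°₃ = −n₁FE°₁ − n₂FE°₂.
E°₃ = (2×+0.15 + 2×-0.14) / 4 = (+0.020) / 4 = +0.005 V.

+0.005 V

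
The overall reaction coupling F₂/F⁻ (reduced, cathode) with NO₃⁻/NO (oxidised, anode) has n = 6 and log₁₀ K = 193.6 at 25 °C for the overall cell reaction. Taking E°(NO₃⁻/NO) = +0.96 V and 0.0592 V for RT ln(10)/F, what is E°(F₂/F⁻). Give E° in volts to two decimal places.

E°cell = (0.0592/n)·log K = (0.0592/6)(193.6) = +1.910 V.
Since F₂/F⁻ is the cathode and NO₃⁻/NO the anode, E°cell = E°(F₂/F⁻) − E°(NO₃⁻/NO).
So E°(F₂/F⁻) = E°cell + E°(NO₃⁻/NO) = +1.910 + (+0.96) = +2.87 V.

+2.87 V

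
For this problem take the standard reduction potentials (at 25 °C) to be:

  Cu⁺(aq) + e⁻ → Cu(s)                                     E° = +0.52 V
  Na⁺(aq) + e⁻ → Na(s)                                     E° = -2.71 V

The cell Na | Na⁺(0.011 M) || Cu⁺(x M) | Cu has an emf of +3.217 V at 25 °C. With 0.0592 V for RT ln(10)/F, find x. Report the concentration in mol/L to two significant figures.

0.0066 M

Cu⁺/Cu is the cathode, Na⁺/Na the anode: E°cell = +3.23 V, n = 1.
Overall reaction: Cu⁺(aq) + Na(s) → Cu(s) + Na⁺(aq); Q = [Na⁺]^1/[Cu⁺]^1.
From E = E° − (0.0592/n) log Q: log Q = (E° − E)·n/0.0592 = (+3.23 − (+3.217))·1/0.0592 = 0.2196.
So 1·log[Cu⁺] = 1·log(0.011) − log Q = -1.9586 − (0.2196) = -2.1782; [Cu⁺] = 10^(-2.1782) ≈ 0.0066 M.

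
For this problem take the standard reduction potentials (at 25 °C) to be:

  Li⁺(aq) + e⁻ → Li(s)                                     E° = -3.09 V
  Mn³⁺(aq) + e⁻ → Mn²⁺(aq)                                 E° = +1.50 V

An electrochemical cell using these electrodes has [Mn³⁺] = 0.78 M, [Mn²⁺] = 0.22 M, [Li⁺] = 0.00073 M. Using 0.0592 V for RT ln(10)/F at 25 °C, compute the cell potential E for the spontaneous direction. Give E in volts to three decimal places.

Mn³⁺/Mn²⁺ is the cathode (higher E°), Li⁺/Li the anode: E°cell = +1.50 − (-3.09) = +4.59 V, n = 1.
Overall: Mn³⁺(aq) + Li(s) → Mn²⁺(aq) + Li⁺(aq)
Q = [Mn²⁺]·[Li⁺] / ([Mn³⁺]); log Q = -3.686.
E = E° − (0.0592/n) log Q = +4.59 − (0.0592/1)(-3.686) = +4.808 V.

+4.808 V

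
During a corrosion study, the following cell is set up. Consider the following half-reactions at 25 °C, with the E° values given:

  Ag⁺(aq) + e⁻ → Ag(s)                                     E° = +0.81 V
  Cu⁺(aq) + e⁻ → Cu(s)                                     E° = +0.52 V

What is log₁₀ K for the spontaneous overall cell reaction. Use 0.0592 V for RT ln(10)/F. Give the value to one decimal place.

Cathode: Ag⁺/Ag; anode: Cu⁺/Cu. E°cell = +0.29 V, n = 1.
log K = nE°cell / 0.0592 = (1)(+0.29) / 0.0592 = 4.9.

4.9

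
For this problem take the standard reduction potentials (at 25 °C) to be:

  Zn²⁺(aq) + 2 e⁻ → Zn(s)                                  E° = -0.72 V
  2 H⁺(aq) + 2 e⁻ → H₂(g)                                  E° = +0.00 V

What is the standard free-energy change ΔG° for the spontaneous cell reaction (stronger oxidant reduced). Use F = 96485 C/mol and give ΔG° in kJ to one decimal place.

-138.9 kJ

H⁺/H₂ (E° = +0.00 V) is the cathode; Zn²⁺/Zn (E° = -0.72 V) is the anode, so E°cell = +0.72 V.
Balancing electrons gives n = 2 (lcm of 2 and 2).
ΔG° = −nFE° = −(2)(96485)(+0.72) = -138,938 J = -138.9 kJ.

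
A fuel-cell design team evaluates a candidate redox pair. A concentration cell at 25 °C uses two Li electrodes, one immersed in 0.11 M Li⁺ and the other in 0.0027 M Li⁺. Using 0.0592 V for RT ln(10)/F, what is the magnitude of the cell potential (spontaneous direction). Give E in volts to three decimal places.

For a concentration cell E°cell = 0. The 0.11 M side is the cathode (reduction is favoured where [Li⁺] is higher).
With n = 1, E = −(0.0592/1) log([Li⁺]ₐₙ/[Li⁺]꜀ₐₜ) = −(0.0592/1) log(0.0027/0.11) = −(0.0592/1)(-1.610) = +0.095 V.

+0.095 V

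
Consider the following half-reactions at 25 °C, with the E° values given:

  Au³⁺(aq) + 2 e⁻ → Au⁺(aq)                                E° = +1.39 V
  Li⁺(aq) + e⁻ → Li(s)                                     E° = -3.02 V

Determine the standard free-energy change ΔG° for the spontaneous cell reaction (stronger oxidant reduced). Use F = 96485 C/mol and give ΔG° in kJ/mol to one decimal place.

-851.0 kJ/mol

Au³⁺/Au⁺ (E° = +1.39 V) is the cathode; Li⁺/Li (E° = -3.02 V) is the anode, so E°cell = +4.41 V.
Balancing electrons gives n = 2 (lcm of 2 and 1).
ΔG° = −nFE° = −(2)(96485)(+4.41) = -850,998 J = -851.0 kJ/mol.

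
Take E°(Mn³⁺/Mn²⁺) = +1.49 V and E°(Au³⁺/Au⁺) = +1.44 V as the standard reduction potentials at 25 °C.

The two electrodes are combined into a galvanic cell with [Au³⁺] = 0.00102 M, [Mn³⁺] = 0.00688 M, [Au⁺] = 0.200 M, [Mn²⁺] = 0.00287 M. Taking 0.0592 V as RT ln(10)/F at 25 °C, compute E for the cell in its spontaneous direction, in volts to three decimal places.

Mn³⁺/Mn²⁺ is the cathode (higher E°), Au³⁺/Au⁺ the anode: E°cell = +1.49 − (+1.44) = +0.05 V, n = 2.
Overall: 2 Mn³⁺(aq) + Au⁺(aq) → 2 Mn²⁺(aq) + Au³⁺(aq)
Q = [Mn²⁺]^2·[Au³⁺] / ([Mn³⁺]^2·[Au⁺]); log Q = -3.052.
E = E° − (0.0592/n) log Q = +0.05 − (0.0592/2)(-3.052) = +0.140 V.

+0.140 V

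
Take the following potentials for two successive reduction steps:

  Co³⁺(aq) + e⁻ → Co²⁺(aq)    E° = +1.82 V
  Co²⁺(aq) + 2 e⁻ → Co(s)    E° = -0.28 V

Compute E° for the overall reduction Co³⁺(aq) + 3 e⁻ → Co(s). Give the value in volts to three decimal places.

+0.420 V

Since ΔG° = −nFE° is additive over sequential reductions, n₃E°₃ = n₁E°₁ + n₂E°₂.
E°₃ = (1×+1.82 + 2×-0.28) / 3 = (+1.260) / 3 = +0.420 V.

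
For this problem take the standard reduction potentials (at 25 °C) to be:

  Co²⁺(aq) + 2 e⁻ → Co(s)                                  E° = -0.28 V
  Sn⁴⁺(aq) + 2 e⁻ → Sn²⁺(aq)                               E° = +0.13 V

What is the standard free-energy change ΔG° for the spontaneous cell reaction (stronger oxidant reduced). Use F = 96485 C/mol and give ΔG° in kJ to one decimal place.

-79.1 kJ

Sn⁴⁺/Sn²⁺ (E° = +0.13 V) is the cathode; Co²⁺/Co (E° = -0.28 V) is the anode, so E°cell = +0.41 V.
Balancing electrons gives n = 2 (lcm of 2 and 2).
ΔG° = −nFE° = −(2)(96485)(+0.41) = -79,118 J = -79.1 kJ.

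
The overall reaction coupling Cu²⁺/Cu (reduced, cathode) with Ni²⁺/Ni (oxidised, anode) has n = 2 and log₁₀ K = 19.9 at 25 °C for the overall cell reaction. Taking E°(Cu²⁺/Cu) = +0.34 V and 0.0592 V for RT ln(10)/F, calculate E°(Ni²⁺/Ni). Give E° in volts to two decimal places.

E°cell = (0.0592/n)·log K = (0.0592/2)(19.9) = +0.589 V.
Since Cu²⁺/Cu is the cathode and Ni²⁺/Ni the anode, E°cell = E°(Cu²⁺/Cu) − E°(Ni²⁺/Ni).
So E°(Ni²⁺/Ni) = E°(Cu²⁺/Cu) − E°cell = (+0.34) − (+0.589) = -0.25 V.

-0.25 V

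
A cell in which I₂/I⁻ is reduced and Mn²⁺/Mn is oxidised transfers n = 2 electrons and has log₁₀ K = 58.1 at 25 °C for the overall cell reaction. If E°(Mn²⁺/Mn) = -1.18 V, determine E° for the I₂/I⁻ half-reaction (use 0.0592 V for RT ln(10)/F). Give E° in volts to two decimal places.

+0.54 V

E°cell = (0.0592/n)·log K = (0.0592/2)(58.1) = +1.720 V.
Since I₂/I⁻ is the cathode and Mn²⁺/Mn the anode, E°cell = E°(I₂/I⁻) − E°(Mn²⁺/Mn).
So E°(I₂/I⁻) = E°cell + E°(Mn²⁺/Mn) = +1.720 + (-1.18) = +0.54 V.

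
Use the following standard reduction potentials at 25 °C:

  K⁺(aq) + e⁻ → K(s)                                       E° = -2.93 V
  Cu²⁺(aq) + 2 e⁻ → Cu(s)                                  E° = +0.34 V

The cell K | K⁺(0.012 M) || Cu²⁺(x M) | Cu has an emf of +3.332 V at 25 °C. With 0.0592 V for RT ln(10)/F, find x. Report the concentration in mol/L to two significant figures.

0.018 M

Cu²⁺/Cu is the cathode, K⁺/K the anode: E°cell = +3.27 V, n = 2.
Overall reaction: Cu²⁺(aq) + 2 K(s) → Cu(s) + 2 K⁺(aq); Q = [K⁺]^2/[Cu²⁺]^1.
From E = E° − (0.0592/n) log Q: log Q = (E° − E)·n/0.0592 = (+3.27 − (+3.332))·2/0.0592 = -2.0946.
So 1·log[Cu²⁺] = 2·log(0.012) − log Q = -3.8416 − (-2.0946) = -1.7470; [Cu²⁺] = 10^(-1.7470) ≈ 0.018 M.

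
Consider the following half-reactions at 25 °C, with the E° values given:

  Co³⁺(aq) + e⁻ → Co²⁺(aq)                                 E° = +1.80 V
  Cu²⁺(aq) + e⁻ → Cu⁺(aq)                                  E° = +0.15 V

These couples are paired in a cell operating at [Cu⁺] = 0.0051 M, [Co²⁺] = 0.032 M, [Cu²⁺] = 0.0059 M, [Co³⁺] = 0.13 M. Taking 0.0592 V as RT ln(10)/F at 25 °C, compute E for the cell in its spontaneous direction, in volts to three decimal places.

+1.682 V

Co³⁺/Co²⁺ is the cathode (higher E°), Cu²⁺/Cu⁺ the anode: E°cell = +1.80 − (+0.15) = +1.65 V, n = 1.
Overall: Co³⁺(aq) + Cu⁺(aq) → Co²⁺(aq) + Cu²⁺(aq)
Q = [Co²⁺]·[Cu²⁺] / ([Co³⁺]·[Cu⁺]); log Q = -0.546.
E = E° − (0.0592/n) log Q = +1.65 − (0.0592/1)(-0.546) = +1.682 V.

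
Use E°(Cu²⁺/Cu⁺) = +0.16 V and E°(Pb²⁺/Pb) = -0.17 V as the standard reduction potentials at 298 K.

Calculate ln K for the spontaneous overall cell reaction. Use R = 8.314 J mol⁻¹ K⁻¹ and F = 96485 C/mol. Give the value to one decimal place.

25.7

Cathode: Cu²⁺/Cu⁺; anode: Pb²⁺/Pb. E°cell = (+0.16) − (-0.17) = +0.33 V, with n = 2.
ΔG° = −nFE° = −RT ln K, so ln K = nFE°/(RT) = (2)(96485)(+0.33) / ((8.314)(298)) = 25.703.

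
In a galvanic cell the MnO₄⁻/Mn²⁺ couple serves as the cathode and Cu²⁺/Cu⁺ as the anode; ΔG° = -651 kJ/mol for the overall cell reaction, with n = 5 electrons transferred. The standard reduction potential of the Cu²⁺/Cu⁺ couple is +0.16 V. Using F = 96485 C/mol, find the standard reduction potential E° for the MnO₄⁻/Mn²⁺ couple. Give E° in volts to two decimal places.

E°cell = −ΔG°/(nF) = −(-651×10³)/((5)(96485)) = +1.349 V.
Since MnO₄⁻/Mn²⁺ is the cathode and Cu²⁺/Cu⁺ the anode, E°cell = E°(MnO₄⁻/Mn²⁺) − E°(Cu²⁺/Cu⁺).
So E°(MnO₄⁻/Mn²⁺) = E°cell + E°(Cu²⁺/Cu⁺) = +1.349 + (+0.16) = +1.51 V.

+1.51 V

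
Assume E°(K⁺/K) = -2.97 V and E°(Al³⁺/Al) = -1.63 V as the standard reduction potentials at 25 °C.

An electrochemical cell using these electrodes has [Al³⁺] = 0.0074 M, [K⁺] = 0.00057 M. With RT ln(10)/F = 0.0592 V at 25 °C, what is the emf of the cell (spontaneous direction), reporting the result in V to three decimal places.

+1.490 V

Al³⁺/Al is the cathode (higher E°), K⁺/K the anode: E°cell = -1.63 − (-2.97) = +1.34 V, n = 3.
Overall: Al³⁺(aq) + 3 K(s) → Al(s) + 3 K⁺(aq)
Q = [K⁺]^3 / ([Al³⁺]); log Q = -7.602.
E = E° − (0.0592/n) log Q = +1.34 − (0.0592/3)(-7.602) = +1.490 V.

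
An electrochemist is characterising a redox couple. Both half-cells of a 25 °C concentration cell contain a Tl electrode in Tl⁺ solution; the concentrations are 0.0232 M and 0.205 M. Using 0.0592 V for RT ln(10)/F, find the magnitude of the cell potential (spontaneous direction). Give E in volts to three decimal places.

For a concentration cell E°cell = 0. The 0.205 M side is the cathode (reduction is favoured where [Tl⁺] is higher).
With n = 1, E = −(0.0592/1) log([Tl⁺]ₐₙ/[Tl⁺]꜀ₐₜ) = −(0.0592/1) log(0.0232/0.205) = −(0.0592/1)(-0.946) = +0.056 V.

+0.056 V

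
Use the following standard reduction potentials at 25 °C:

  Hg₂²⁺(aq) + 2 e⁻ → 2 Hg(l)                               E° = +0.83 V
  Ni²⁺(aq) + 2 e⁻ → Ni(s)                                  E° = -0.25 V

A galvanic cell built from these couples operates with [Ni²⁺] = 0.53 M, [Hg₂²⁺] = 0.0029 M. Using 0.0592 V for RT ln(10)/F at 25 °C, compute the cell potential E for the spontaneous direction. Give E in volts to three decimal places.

Hg₂²⁺/Hg is the cathode (higher E°), Ni²⁺/Ni the anode: E°cell = +0.83 − (-0.25) = +1.08 V, n = 2.
Overall: Hg₂²⁺(aq) + Ni(s) → 2 Hg(l) + Ni²⁺(aq)
Q = [Ni²⁺] / ([Hg₂²⁺]); log Q = 2.262.
E = E° − (0.0592/n) log Q = +1.08 − (0.0592/2)(2.262) = +1.013 V.

+1.013 V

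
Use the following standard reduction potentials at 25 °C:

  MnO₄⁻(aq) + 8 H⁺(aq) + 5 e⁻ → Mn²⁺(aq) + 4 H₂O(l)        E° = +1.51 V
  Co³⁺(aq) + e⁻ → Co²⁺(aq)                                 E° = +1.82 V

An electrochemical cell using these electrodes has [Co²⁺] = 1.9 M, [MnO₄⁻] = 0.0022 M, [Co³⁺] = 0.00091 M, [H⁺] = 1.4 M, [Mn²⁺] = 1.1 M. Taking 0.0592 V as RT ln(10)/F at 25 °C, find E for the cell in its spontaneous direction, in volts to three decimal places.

+0.132 V

Co³⁺/Co²⁺ is the cathode (higher E°), MnO₄⁻/Mn²⁺ the anode: E°cell = +1.82 − (+1.51) = +0.31 V, n = 5.
Overall: 5 Co³⁺(aq) + Mn²⁺(aq) + 4 H₂O(l) → 5 Co²⁺(aq) + MnO₄⁻(aq) + 8 H⁺(aq)
Q = [Co²⁺]^5·[MnO₄⁻]·[H⁺]^8 / ([Co³⁺]^5·[Mn²⁺]); log Q = 15.069.
E = E° − (0.0592/n) log Q = +0.31 − (0.0592/5)(15.069) = +0.132 V.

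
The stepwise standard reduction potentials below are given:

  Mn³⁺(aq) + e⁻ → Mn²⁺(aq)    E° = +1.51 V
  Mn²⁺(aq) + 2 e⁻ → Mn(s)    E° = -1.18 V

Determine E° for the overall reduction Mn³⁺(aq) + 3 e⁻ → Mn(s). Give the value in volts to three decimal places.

Adding the free-energy changes (−nFE°) of the two steps gives −n₃FE°₃ = −n₁FE°₁ − n₂FE°₂.
E°₃ = (1×+1.51 + 2×-1.18) / 3 = (-0.850) / 3 = -0.283 V.

-0.283 V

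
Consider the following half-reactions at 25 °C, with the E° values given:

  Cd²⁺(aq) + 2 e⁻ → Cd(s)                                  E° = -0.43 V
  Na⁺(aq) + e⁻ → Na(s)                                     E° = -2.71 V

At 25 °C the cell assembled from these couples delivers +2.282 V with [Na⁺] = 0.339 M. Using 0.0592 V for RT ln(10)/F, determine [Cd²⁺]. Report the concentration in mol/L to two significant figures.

0.13 M

Cd²⁺/Cd is the cathode, Na⁺/Na the anode: E°cell = +2.28 V, n = 2.
Overall reaction: Cd²⁺(aq) + 2 Na(s) → Cd(s) + 2 Na⁺(aq); Q = [Na⁺]^2/[Cd²⁺]^1.
From E = E° − (0.0592/n) log Q: log Q = (E° − E)·n/0.0592 = (+2.28 − (+2.282))·2/0.0592 = -0.0676.
So 1·log[Cd²⁺] = 2·log(0.339) − log Q = -0.9396 − (-0.0676) = -0.8720; [Cd²⁺] = 10^(-0.8720) ≈ 0.13 M.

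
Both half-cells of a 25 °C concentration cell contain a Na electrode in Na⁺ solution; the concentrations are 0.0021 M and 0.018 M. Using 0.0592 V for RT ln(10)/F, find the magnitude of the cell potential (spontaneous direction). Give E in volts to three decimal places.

For a concentration cell E°cell = 0. The 0.018 M side is the cathode (reduction is favoured where [Na⁺] is higher).
With n = 1, E = −(0.0592/1) log([Na⁺]ₐₙ/[Na⁺]꜀ₐₜ) = −(0.0592/1) log(0.0021/0.018) = −(0.0592/1)(-0.933) = +0.055 V.

+0.055 V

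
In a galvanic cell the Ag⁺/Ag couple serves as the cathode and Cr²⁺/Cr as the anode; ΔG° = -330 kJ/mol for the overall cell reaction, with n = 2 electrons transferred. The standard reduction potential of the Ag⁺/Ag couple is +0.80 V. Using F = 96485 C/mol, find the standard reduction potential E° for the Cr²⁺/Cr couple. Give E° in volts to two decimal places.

E°cell = −ΔG°/(nF) = −(-330×10³)/((2)(96485)) = +1.710 V.
Since Ag⁺/Ag is the cathode and Cr²⁺/Cr the anode, E°cell = E°(Ag⁺/Ag) − E°(Cr²⁺/Cr).
So E°(Cr²⁺/Cr) = E°(Ag⁺/Ag) − E°cell = (+0.80) − (+1.710) = -0.91 V.

-0.91 V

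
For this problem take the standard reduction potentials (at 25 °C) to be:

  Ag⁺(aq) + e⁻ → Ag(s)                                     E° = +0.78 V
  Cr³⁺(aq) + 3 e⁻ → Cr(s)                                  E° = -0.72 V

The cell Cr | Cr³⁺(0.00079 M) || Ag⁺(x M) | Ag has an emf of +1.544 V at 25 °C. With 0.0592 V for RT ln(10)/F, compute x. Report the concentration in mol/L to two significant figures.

0.51 M

Ag⁺/Ag is the cathode, Cr³⁺/Cr the anode: E°cell = +1.50 V, n = 3.
Overall reaction: 3 Ag⁺(aq) + Cr(s) → 3 Ag(s) + Cr³⁺(aq); Q = [Cr³⁺]^1/[Ag⁺]^3.
From E = E° − (0.0592/n) log Q: log Q = (E° − E)·n/0.0592 = (+1.50 − (+1.544))·3/0.0592 = -2.2297.
So 3·log[Ag⁺] = 1·log(0.00079) − log Q = -3.1024 − (-2.2297) = -0.8727; log[Ag⁺] = -0.8727 / 3 = -0.2909; [Ag⁺] = 10^(-0.2909) ≈ 0.51 M.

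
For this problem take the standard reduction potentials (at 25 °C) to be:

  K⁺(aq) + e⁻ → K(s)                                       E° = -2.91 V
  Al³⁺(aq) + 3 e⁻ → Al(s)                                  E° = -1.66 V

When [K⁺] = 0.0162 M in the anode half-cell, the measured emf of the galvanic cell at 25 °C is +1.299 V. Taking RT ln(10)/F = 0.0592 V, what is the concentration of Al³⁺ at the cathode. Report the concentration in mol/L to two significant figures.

Al³⁺/Al is the cathode, K⁺/K the anode: E°cell = +1.25 V, n = 3.
Overall reaction: Al³⁺(aq) + 3 K(s) → Al(s) + 3 K⁺(aq); Q = [K⁺]^3/[Al³⁺]^1.
From E = E° − (0.0592/n) log Q: log Q = (E° − E)·n/0.0592 = (+1.25 − (+1.299))·3/0.0592 = -2.4831.
So 1·log[Al³⁺] = 3·log(0.0162) − log Q = -5.3715 − (-2.4831) = -2.8884; [Al³⁺] = 10^(-2.8884) ≈ 0.0013 M.

0.0013 M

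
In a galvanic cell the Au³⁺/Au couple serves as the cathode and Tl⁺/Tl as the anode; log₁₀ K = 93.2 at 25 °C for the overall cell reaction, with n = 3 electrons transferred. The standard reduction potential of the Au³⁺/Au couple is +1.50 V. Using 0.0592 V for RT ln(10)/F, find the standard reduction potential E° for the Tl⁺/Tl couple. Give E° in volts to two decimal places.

-0.34 V

E°cell = (0.0592/n)·log K = (0.0592/3)(93.2) = +1.839 V.
Since Au³⁺/Au is the cathode and Tl⁺/Tl the anode, E°cell = E°(Au³⁺/Au) − E°(Tl⁺/Tl).
So E°(Tl⁺/Tl) = E°(Au³⁺/Au) − E°cell = (+1.50) − (+1.839) = -0.34 V.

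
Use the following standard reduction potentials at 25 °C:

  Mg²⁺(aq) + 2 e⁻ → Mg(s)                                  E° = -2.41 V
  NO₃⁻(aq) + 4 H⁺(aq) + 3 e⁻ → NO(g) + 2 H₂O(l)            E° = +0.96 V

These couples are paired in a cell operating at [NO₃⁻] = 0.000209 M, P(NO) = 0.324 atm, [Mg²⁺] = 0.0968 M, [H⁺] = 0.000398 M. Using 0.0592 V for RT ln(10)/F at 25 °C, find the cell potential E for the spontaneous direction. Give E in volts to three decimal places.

+3.069 V

NO₃⁻/NO is the cathode (higher E°), Mg²⁺/Mg the anode: E°cell = +0.96 − (-2.41) = +3.37 V, n = 6.
Overall: 2 NO₃⁻(aq) + 8 H⁺(aq) + 3 Mg(s) → 2 NO(g) + 4 H₂O(l) + 3 Mg²⁺(aq)
Q = P(NO)^2·[Mg²⁺]^3 / ([NO₃⁻]^2·[H⁺]^8); log Q = 30.539.
E = E° − (0.0592/n) log Q = +3.37 − (0.0592/6)(30.539) = +3.069 V.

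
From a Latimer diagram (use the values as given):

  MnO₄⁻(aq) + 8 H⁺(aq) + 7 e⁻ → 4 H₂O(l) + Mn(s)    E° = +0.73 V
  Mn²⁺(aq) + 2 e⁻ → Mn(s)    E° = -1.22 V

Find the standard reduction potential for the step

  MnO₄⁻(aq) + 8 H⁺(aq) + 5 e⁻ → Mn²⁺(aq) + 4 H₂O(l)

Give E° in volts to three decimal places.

+1.510 V

Sequential free energies add, so n₃E°₃ = n₁E°₁ + n₂E°₂.
With n₃ = 7, and the known step contributing 2×(-1.22) V, the unknown satisfies 5·E° = 7×(+0.73) − 2×(-1.22) = +7.550.
E° = +7.550 / 5 = +1.510 V.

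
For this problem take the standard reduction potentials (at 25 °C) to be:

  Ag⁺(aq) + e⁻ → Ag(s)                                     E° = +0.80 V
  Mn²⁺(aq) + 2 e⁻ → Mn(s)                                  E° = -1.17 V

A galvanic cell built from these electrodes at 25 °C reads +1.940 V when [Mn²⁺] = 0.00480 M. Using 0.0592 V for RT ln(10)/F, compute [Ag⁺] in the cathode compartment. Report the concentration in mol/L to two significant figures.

Ag⁺/Ag is the cathode, Mn²⁺/Mn the anode: E°cell = +1.97 V, n = 2.
Overall reaction: 2 Ag⁺(aq) + Mn(s) → 2 Ag(s) + Mn²⁺(aq); Q = [Mn²⁺]^1/[Ag⁺]^2.
From E = E° − (0.0592/n) log Q: log Q = (E° − E)·n/0.0592 = (+1.97 − (+1.940))·2/0.0592 = 1.0135.
So 2·log[Ag⁺] = 1·log(0.0048) − log Q = -2.3188 − (1.0135) = -3.3323; log[Ag⁺] = -3.3323 / 2 = -1.6662; [Ag⁺] = 10^(-1.6662) ≈ 0.022 M.

0.022 M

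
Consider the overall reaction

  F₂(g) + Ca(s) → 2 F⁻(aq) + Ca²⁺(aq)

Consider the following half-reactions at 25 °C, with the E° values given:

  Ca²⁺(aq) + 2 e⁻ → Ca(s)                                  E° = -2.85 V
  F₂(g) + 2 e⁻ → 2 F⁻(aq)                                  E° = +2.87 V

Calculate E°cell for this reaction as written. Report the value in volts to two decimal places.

+5.72 V

The F₂/F⁻ couple has the higher reduction potential, so it is the cathode; Ca²⁺/Ca is oxidised at the anode.
E°cell = E°(cathode) − E°(anode) = (+2.87) − (-2.85) = +5.72 V.
Since E°cell > 0, the reaction is spontaneous under standard conditions.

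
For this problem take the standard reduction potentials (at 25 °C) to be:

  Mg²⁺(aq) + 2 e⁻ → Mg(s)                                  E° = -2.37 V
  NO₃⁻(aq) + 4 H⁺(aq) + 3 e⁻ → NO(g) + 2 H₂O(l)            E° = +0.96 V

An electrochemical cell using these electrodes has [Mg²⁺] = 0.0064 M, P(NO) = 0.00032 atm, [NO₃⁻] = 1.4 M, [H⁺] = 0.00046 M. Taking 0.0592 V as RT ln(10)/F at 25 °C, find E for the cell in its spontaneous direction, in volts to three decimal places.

+3.203 V

NO₃⁻/NO is the cathode (higher E°), Mg²⁺/Mg the anode: E°cell = +0.96 − (-2.37) = +3.33 V, n = 6.
Overall: 2 NO₃⁻(aq) + 8 H⁺(aq) + 3 Mg(s) → 2 NO(g) + 4 H₂O(l) + 3 Mg²⁺(aq)
Q = P(NO)^2·[Mg²⁺]^3 / ([NO₃⁻]^2·[H⁺]^8); log Q = 12.835.
E = E° − (0.0592/n) log Q = +3.33 − (0.0592/6)(12.835) = +3.203 V.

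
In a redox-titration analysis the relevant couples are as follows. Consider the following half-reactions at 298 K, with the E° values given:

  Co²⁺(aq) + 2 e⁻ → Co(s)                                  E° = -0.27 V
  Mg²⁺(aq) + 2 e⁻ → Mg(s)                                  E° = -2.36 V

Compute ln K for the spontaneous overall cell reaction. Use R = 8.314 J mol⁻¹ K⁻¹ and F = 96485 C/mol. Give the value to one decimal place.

Cathode: Co²⁺/Co; anode: Mg²⁺/Mg. E°cell = (-0.27) − (-2.36) = +2.09 V, with n = 2.
ΔG° = −nFE° = −RT ln K, so ln K = nFE°/(RT) = (2)(96485)(+2.09) / ((8.314)(298)) = 162.783.

162.8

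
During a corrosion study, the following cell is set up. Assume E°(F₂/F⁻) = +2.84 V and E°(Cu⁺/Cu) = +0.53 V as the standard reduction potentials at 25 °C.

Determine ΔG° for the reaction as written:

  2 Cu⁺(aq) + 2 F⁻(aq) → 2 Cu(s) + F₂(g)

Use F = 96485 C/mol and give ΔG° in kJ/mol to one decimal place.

As written, Cu⁺/Cu is reduced (cathode) and F₂/F⁻ is oxidised (anode), so E°cell = (+0.53) − (+2.84) = -2.31 V.
Balancing electrons gives n = 2.
ΔG° = −nFE° = −(2)(96485)(-2.31) = 445,761 J = +445.8 kJ/mol.

+445.8 kJ/mol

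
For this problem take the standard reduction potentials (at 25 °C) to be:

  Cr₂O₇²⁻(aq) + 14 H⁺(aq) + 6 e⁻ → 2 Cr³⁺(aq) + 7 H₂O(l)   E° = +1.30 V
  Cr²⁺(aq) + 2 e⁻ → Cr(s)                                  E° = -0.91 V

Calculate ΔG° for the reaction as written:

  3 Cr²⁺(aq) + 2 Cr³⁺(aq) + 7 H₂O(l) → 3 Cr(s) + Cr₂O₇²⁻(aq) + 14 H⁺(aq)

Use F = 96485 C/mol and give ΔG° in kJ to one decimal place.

+1279.4 kJ

As written, Cr²⁺/Cr is reduced (cathode) and Cr₂O₇²⁻/Cr³⁺ is oxidised (anode), so E°cell = (-0.91) − (+1.30) = -2.21 V.
Balancing electrons gives n = 6.
ΔG° = −nFE° = −(6)(96485)(-2.21) = 1,279,391 J = +1279.4 kJ.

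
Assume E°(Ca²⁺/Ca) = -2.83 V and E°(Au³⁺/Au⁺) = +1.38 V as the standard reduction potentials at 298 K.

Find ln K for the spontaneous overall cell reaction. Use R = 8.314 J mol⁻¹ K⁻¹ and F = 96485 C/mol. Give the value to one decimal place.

Cathode: Au³⁺/Au⁺; anode: Ca²⁺/Ca. E°cell = (+1.38) − (-2.83) = +4.21 V, with n = 2.
ΔG° = −nFE° = −RT ln K, so ln K = nFE°/(RT) = (2)(96485)(+4.21) / ((8.314)(298)) = 327.903.

327.9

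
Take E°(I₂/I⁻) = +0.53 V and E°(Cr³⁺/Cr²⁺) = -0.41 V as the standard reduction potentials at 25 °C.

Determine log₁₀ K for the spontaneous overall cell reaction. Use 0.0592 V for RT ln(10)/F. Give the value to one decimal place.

31.8

Cathode: I₂/I⁻; anode: Cr³⁺/Cr²⁺. E°cell = +0.94 V, n = 2.
log K = nE°cell / 0.0592 = (2)(+0.94) / 0.0592 = 31.8.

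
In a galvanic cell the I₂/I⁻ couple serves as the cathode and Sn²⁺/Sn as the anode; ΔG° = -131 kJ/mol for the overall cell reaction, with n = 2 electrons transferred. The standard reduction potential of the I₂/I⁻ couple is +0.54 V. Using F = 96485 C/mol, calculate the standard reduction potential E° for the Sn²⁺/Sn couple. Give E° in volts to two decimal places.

-0.14 V

E°cell = −ΔG°/(nF) = −(-131×10³)/((2)(96485)) = +0.679 V.
Since I₂/I⁻ is the cathode and Sn²⁺/Sn the anode, E°cell = E°(I₂/I⁻) − E°(Sn²⁺/Sn).
So E°(Sn²⁺/Sn) = E°(I₂/I⁻) − E°cell = (+0.54) − (+0.679) = -0.14 V.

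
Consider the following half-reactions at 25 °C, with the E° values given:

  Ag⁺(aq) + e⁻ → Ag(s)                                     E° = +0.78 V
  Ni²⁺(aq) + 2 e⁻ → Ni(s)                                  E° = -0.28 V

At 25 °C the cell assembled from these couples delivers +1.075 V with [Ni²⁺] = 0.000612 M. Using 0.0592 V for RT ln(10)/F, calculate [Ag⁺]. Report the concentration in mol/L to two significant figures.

Ag⁺/Ag is the cathode, Ni²⁺/Ni the anode: E°cell = +1.06 V, n = 2.
Overall reaction: 2 Ag⁺(aq) + Ni(s) → 2 Ag(s) + Ni²⁺(aq); Q = [Ni²⁺]^1/[Ag⁺]^2.
From E = E° − (0.0592/n) log Q: log Q = (E° − E)·n/0.0592 = (+1.06 − (+1.075))·2/0.0592 = -0.5068.
So 2·log[Ag⁺] = 1·log(0.000612) − log Q = -3.2132 − (-0.5068) = -2.7064; log[Ag⁺] = -2.7064 / 2 = -1.3532; [Ag⁺] = 10^(-1.3532) ≈ 0.044 M.

0.044 M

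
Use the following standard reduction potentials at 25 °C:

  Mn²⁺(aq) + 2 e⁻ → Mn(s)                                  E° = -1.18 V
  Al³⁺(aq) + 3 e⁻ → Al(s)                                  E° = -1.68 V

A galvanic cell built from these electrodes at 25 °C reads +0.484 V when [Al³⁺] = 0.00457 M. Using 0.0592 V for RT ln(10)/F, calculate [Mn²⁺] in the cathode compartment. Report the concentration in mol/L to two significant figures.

0.0079 M

Mn²⁺/Mn is the cathode, Al³⁺/Al the anode: E°cell = +0.50 V, n = 6.
Overall reaction: 3 Mn²⁺(aq) + 2 Al(s) → 3 Mn(s) + 2 Al³⁺(aq); Q = [Al³⁺]^2/[Mn²⁺]^3.
From E = E° − (0.0592/n) log Q: log Q = (E° − E)·n/0.0592 = (+0.50 − (+0.484))·6/0.0592 = 1.6216.
So 3·log[Mn²⁺] = 2·log(0.00457) − log Q = -4.6802 − (1.6216) = -6.3018; log[Mn²⁺] = -6.3018 / 3 = -2.1006; [Mn²⁺] = 10^(-2.1006) ≈ 0.0079 M.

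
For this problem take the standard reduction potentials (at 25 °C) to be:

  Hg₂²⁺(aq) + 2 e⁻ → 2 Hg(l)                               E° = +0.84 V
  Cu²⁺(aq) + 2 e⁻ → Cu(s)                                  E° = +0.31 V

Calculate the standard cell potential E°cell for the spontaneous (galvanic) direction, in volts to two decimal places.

The Hg₂²⁺/Hg couple has the higher reduction potential, so it is the cathode; Cu²⁺/Cu is oxidised at the anode.
E°cell = E°(cathode) − E°(anode) = (+0.84) − (+0.31) = +0.53 V.

+0.53 V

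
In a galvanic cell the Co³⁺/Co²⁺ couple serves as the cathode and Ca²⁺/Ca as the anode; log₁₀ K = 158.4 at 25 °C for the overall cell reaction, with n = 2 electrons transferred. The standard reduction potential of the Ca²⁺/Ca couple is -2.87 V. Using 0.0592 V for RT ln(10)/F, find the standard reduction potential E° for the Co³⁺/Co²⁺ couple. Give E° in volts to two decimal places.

E°cell = (0.0592/n)·log K = (0.0592/2)(158.4) = +4.689 V.
Since Co³⁺/Co²⁺ is the cathode and Ca²⁺/Ca the anode, E°cell = E°(Co³⁺/Co²⁺) − E°(Ca²⁺/Ca).
So E°(Co³⁺/Co²⁺) = E°cell + E°(Ca²⁺/Ca) = +4.689 + (-2.87) = +1.82 V.

+1.82 V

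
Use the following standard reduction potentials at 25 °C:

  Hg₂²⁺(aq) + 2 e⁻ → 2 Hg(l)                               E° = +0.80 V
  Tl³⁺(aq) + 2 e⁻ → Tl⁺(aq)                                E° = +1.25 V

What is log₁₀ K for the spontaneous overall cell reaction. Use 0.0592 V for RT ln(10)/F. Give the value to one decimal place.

15.2

Cathode: Tl³⁺/Tl⁺; anode: Hg₂²⁺/Hg. E°cell = +0.45 V, n = 2.
log K = nE°cell / 0.0592 = (2)(+0.45) / 0.0592 = 15.2.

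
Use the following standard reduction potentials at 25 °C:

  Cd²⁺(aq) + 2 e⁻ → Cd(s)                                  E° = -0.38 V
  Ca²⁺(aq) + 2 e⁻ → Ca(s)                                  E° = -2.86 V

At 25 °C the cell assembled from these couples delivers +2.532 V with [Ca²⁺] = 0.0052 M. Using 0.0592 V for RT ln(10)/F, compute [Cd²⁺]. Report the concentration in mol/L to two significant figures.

Cd²⁺/Cd is the cathode, Ca²⁺/Ca the anode: E°cell = +2.48 V, n = 2.
Overall reaction: Cd²⁺(aq) + Ca(s) → Cd(s) + Ca²⁺(aq); Q = [Ca²⁺]^1/[Cd²⁺]^1.
From E = E° − (0.0592/n) log Q: log Q = (E° − E)·n/0.0592 = (+2.48 − (+2.532))·2/0.0592 = -1.7568.
So 1·log[Cd²⁺] = 1·log(0.0052) − log Q = -2.2840 − (-1.7568) = -0.5272; [Cd²⁺] = 10^(-0.5272) ≈ 0.30 M.

0.30 M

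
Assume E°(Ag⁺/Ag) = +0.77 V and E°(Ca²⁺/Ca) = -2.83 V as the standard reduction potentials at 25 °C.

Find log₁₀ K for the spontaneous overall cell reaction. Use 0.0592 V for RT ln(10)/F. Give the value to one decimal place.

Cathode: Ag⁺/Ag; anode: Ca²⁺/Ca. E°cell = +3.60 V, n = 2.
log K = nE°cell / 0.0592 = (2)(+3.60) / 0.0592 = 121.6.

121.6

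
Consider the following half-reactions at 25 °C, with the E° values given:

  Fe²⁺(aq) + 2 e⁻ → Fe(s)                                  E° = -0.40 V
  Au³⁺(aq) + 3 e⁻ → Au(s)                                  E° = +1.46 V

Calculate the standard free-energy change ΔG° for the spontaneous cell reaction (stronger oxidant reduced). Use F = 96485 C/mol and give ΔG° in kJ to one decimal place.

Au³⁺/Au (E° = +1.46 V) is the cathode; Fe²⁺/Fe (E° = -0.40 V) is the anode, so E°cell = +1.86 V.
Balancing electrons gives n = 6 (lcm of 3 and 2).
ΔG° = −nFE° = −(6)(96485)(+1.86) = -1,076,773 J = -1076.8 kJ.

-1076.8 kJ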